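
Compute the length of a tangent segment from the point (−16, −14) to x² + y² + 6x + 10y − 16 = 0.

Centre (−3, −5), r² = 50. |PO|² = (−13)² + (−9)² = 250.
Power of the point: PT² = |PO|² − r² = 200, so PT = 10√2.

10√2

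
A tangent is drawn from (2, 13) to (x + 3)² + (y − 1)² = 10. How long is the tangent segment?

√159

With centre O = (−3, 1), |OP|² = 169 and r² = 10.
The tangent meets the radius at right angles, so tangent² = |PO|² − r² = 169 − 10 = 159.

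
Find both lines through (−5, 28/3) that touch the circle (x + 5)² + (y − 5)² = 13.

2x − 3y = −38 and 2x + 3y = 18

Let a tangent through (−5, 28/3) have slope m. Its distance from (−5, 5) must equal √13:
[m·(0) − (−13/3)]² = 13(m² + 1)
9m² − 4 = 0, so m = 2/3 or m = −2/3.
With m = 2/3: 2x − 3y = −38. With m = −2/3: 2x + 3y = 18.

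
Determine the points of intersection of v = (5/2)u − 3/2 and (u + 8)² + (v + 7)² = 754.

(−13, −34) and (7, 16)

Substitute v = (−3 + 5u)/2:
29u² + 174u − 2639 = 0  ⟹  u² + 6u − 91 = 0
u = 7 or u = −13, giving (7, 16) and (−13, −34).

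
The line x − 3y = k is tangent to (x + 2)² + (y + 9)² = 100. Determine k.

k = 25 ± 10√10

For a tangent, require d(centre, line) = r = 10.
|1·(−2) − 3·(−9) − k| / √10 = 10
|k − (25)| = 10√10.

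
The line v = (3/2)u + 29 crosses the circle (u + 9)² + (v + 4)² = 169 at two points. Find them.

Express v = (58 + 3u)/2 and substitute into the circle:
13u² + 468u + 4004 = 0  ⟹  u² + 36u + 308 = 0
u = −14 or u = −22, giving (−14, 8) and (−22, −4).

(−22, −4) and (−14, 8)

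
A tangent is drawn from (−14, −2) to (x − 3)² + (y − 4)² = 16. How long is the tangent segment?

Centre (3, 4), r² = 16. |PO|² = (−17)² + (−6)² = 325.
The tangent meets the radius at right angles, so tangent² = |PO|² − r² = 325 − 16 = 309.

√309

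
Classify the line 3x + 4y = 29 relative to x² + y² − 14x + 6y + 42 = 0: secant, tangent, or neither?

Substituting the line into the circle gives 25x² − 470x + 2209 = 0.
Δ = 220900 − 220900 = 0.
A repeated root: the line is tangent.

tangent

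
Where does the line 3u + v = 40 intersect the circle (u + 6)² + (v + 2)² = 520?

(8, 16) and (16, −8)

From the line, v = −3u + 40. Substituting:
10u² − 240u + 1280 = 0  ⟹  u² − 24u + 128 = 0
u = 16 or u = 8, giving (16, −8) and (8, 16).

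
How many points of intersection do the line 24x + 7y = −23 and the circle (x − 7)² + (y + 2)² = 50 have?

0

Substituting the line into the circle gives 625x² − 254x + 32 = 0.
Discriminant = (−254)² − 4·625·(32) = −15484 < 0.
No real roots: the line does not meet the circle.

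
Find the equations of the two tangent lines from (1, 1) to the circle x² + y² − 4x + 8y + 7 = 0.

A line y − (1) = m(x − (1)) is tangent when its distance from (2, −4) is √13:
[m·(1) − (−5)]² = 13(m² + 1)
6m² − 5m − 6 = 0, so m = −2/3 or m = 3/2.
With m = −2/3: 2x + 3y = 5. With m = 3/2: 3x − 2y = 1.

2x + 3y = 5 and 3x − 2y = 1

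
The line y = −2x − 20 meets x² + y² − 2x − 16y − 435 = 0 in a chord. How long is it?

16√5

The distance from (1, 8) to the line is 30/√5, and r² = 500.
Chord = 2√(r² − d²) = 2·√(320) = 16√5.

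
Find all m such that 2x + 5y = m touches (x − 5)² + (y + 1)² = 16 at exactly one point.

m = 5 ± 4√29

For a tangent, require d(centre, line) = r = 4.
|2·5 + 5·(−1) − m| / √29 = 4
|m − (5)| = 4√29.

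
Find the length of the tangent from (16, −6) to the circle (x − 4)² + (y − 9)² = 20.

√349

With centre O = (4, 9), |OP|² = 369 and r² = 20.
By the tangent–radius right angle, tangent length = √(|PO|² − r²) = √349.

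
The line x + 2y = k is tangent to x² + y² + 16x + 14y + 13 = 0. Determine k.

For a tangent, require d(centre, line) = r = 10.
|1·(−8) + 2·(−7) − k| / √5 = 10
|k − (−22)| = 10√5.

k = −22 ± 10√5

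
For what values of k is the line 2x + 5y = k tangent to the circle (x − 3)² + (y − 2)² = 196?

The line touches the circle iff its distance from (3, 2) is 14:
|2·3 + 5·2 − k| / √29 = 14
|k − (16)| = 14√29.

k = 16 ± 14√29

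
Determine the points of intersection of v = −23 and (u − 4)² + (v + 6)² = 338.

(−3, −23) and (11, −23)

Express v = −23 and substitute into the circle:
u² − 8u − 33 = 0
u = 11 or u = −3, giving (11, −23) and (−3, −23).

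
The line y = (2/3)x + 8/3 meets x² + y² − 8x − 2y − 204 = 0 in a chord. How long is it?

8√13

Express y = (8 + 2x)/3 and substitute into the circle:
13x² − 52x − 1820 = 0  ⟹  x² − 4x − 140 = 0
x = 14 or x = −10, giving (14, 12) and (−10, −4).
|(14, 12) − (−10, −4)| = √((24)² + (16)²) = 8√13.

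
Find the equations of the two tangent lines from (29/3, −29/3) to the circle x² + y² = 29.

Let a tangent through (29/3, −29/3) have slope m. Its distance from (0, 0) must equal √29:
(−29/3m − (29/3))² = 29(m² + 1)
10m² + 29m + 10 = 0, so m = −2/5 or m = −5/2.
Through (29/3, −29/3) these give 2x + 5y = −29 and 5x + 2y = 29.

2x + 5y = −29 and 5x + 2y = 29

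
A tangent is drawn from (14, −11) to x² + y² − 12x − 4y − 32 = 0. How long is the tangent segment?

With centre O = (6, 2), |OP|² = 233 and r² = 72.
By the tangent–radius right angle, tangent length = √(|PO|² − r²) = √161.

√161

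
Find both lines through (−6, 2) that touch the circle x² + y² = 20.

A line y − (2) = m(x − (−6)) is tangent when its distance from (0, 0) is 2√5:
[m·(6) − (−2)]² = 20(m² + 1)
2m² + 3m − 2 = 0, so m = 1/2 or m = −2.
With m = 1/2: x − 2y = −10. With m = −2: 2x + y = −10.

x − 2y = −10 and 2x + y = −10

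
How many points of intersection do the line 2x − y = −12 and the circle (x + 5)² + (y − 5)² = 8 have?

Substituting the line into the circle gives 5x² + 38x + 66 = 0.
Discriminant = (38)² − 4·5·(66) = 124 > 0.
Two real roots: the line is a secant.

2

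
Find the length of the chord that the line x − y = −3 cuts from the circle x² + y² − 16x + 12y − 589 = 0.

Centre (8, −6), r² = 689. Perpendicular distance d from centre to line = |17| / √2 = 17/√2.
Chord = 2√(r² − d²) = 2·√(1089/2) = 33√2.

33√2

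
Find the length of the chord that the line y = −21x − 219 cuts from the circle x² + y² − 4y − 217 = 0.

√442

Substitute y = −21x − 219:
442x² + 9282x + 48620 = 0  ⟹  x² + 21x + 110 = 0
x = −10 or x = −11, giving (−10, −9) and (−11, 12).
Chord length = distance between (−10, −9) and (−11, 12) = √442 = √442.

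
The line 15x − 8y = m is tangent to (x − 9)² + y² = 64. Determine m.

m = −1 or m = 271

The line touches the circle iff its distance from (9, 0) is 8:
|15·9 − 8·0 − m| / √289 = 8
|m − (135)| = 8·17, so m = 271 or m = −1.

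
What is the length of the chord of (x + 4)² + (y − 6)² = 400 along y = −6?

32

The distance from (−4, 6) to the line is 12, and r² = 400.
Chord = 2√(r² − d²) = 2·√(256) = 32.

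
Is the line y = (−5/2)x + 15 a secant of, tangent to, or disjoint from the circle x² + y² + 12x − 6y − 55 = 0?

disjoint

Substituting the line into the circle gives 29x² − 192x + 320 = 0.
Discriminant = (−192)² − 4·29·(320) = −256 < 0.
No real roots: the line does not meet the circle.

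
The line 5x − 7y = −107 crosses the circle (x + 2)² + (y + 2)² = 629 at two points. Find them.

(−27, −4) and (8, 21)

Express y = (107 + 5x)/7 and substitute into the circle:
74x² + 1406x − 15984 = 0  ⟹  x² + 19x − 216 = 0
x = 8 or x = −27, giving (8, 21) and (−27, −4).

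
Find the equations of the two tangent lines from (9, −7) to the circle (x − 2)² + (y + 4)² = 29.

Let a tangent through (9, −7) have slope m. Its distance from (2, −4) must equal √29:
(−7m − (3))² = 29(m² + 1)
10m² + 21m − 10 = 0, so m = −5/2 or m = 2/5.
Through (9, −7) these give 5x + 2y = 31 and 2x − 5y = 53.

5x + 2y = 31 and 2x − 5y = 53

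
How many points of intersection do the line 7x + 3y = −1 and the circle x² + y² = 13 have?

Substituting the line into the circle gives 58x² + 14x − 116 = 0.
Δ = 196 − (−26912) = 27108.
Two real roots: the line is a secant.

2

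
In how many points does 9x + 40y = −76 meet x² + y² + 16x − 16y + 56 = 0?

d² = (9·(−8) + 40·8 − (−76))²/1681 = 104976/1681; r² = 72.
Since d² < r², the line cuts the circle twice.

2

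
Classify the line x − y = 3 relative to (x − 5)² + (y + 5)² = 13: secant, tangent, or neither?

neither

Substituting the line into the circle gives 2x² − 6x + 16 = 0.
Δ = 36 − 128 = −92.
No real roots: the line does not meet the circle.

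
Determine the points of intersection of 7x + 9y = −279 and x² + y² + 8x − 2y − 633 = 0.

Express y = (−279 − 7x)/9 and substitute into the circle:
130x² + 4680x + 31590 = 0  ⟹  x² + 36x + 243 = 0
x = −9 or x = −27, giving (−9, −24) and (−27, −10).

(−27, −10) and (−9, −24)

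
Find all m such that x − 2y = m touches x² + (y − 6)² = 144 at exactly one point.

m = −12 ± 12√5

Tangency holds when the distance from the centre (0, 6) to the line equals the radius 12:
|1·0 − 2·6 − m| / √5 = 12
|m − (−12)| = 12√5.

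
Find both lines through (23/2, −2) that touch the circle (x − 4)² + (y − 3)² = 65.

Write the tangent as mx − y + (−2 − m·(23/2)) = 0 and set its distance from the centre to √65:
(−15/2m − (5))² = 65(m² + 1)
7m² − 60m + 32 = 0, so m = 4/7 or m = 8.
With m = 4/7: 4x − 7y = 60. With m = 8: 8x − y = 94.

4x − 7y = 60 and 8x − y = 94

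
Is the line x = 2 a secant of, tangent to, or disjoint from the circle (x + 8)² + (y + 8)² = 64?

Substituting the line into the circle gives y² + 16y + 100 = 0.
Discriminant = (16)² − 4·1·(100) = −144 < 0.
No real roots: the line does not meet the circle.

disjoint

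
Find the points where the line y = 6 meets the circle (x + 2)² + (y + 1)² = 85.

Express y = 6 and substitute into the circle:
x² + 4x − 32 = 0
x = 4 or x = −8, giving (4, 6) and (−8, 6).

(−8, 6) and (4, 6)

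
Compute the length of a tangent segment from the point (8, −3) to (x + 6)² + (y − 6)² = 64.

√213

The centre is (−6, 6) and r = 8. The square of the distance from P to the centre is 196 + 81 = 277.
Power of the point: PT² = |PO|² − r² = 213, so PT = √213.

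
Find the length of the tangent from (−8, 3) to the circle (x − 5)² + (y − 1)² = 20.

With centre O = (5, 1), |OP|² = 173 and r² = 20.
The tangent meets the radius at right angles, so tangent² = |PO|² − r² = 173 − 20 = 153.

3√17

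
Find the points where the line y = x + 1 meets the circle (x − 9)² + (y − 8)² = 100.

From the line, y = x + 1. Substituting:
2x² − 32x + 30 = 0  ⟹  x² − 16x + 15 = 0
x = 15 or x = 1, giving (15, 16) and (1, 2).

(1, 2) and (15, 16)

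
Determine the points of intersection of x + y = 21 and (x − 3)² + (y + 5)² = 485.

From the line, y = −x + 21. Substituting:
2x² − 58x + 200 = 0  ⟹  x² − 29x + 100 = 0
x = 25 or x = 4, giving (25, −4) and (4, 17).

(4, 17) and (25, −4)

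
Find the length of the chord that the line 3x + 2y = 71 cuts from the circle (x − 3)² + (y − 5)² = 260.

Express y = (71 − 3x)/2 and substitute into the circle:
13x² − 390x + 2717 = 0  ⟹  x² − 30x + 209 = 0
x = 19 or x = 11, giving (19, 7) and (11, 19).
Chord length = distance between (19, 7) and (11, 19) = √208 = 4√13.

4√13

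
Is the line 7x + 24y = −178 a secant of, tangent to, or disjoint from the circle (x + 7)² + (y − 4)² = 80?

Centre (−7, 4), r² = 80. Distance² from centre to line = (225)²/625 = 81.
Since d² > r², the line lies outside the circle.

disjoint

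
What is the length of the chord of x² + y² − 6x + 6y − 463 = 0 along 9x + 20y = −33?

Substitute y = (−33 − 9x)/20:
481x² − 2886x − 188071 = 0  ⟹  x² − 6x − 391 = 0
x = 23 or x = −17, giving (23, −12) and (−17, 6).
|(23, −12) − (−17, 6)| = √((40)² + (−18)²) = 2√481.

2√481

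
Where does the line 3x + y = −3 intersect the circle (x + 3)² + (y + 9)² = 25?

From the line, y = −3x − 3. Substituting:
10x² − 30x + 20 = 0  ⟹  x² − 3x + 2 = 0
x = 2 or x = 1, giving (2, −9) and (1, −6).

(1, −6) and (2, −9)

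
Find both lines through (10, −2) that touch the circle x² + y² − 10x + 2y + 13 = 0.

2x − 3y = 26 and 3x + 2y = 26

Write the tangent as mx − y + (−2 − m·(10)) = 0 and set its distance from the centre to √13:
(−5m − (1))² = 13(m² + 1)
6m² + 5m − 6 = 0, so m = 2/3 or m = −3/2.
Through (10, −2) these give 2x − 3y = 26 and 3x + 2y = 26.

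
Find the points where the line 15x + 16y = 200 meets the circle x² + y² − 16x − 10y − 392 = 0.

Express y = (200 − 15x)/16 and substitute into the circle:
481x² − 7696x − 92352 = 0  ⟹  x² − 16x − 192 = 0
x = 24 or x = −8, giving (24, −10) and (−8, 20).

(−8, 20) and (24, −10)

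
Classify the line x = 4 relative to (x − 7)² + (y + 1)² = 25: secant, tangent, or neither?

d² = (1·7 + 0·(−1) − (4))² = 9; r² = 25.
Since d² < r², the line cuts the circle twice.

secant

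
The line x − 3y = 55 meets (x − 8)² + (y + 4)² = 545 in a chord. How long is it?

Express y = (−55 + x)/3 and substitute into the circle:
10x² − 230x − 2480 = 0  ⟹  x² − 23x − 248 = 0
x = 31 or x = −8, giving (31, −8) and (−8, −21).
|(31, −8) − (−8, −21)| = √((39)² + (13)²) = 13√10.

13√10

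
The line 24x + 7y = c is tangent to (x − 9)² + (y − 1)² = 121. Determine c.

c = −52 or c = 498

For a tangent, require d(centre, line) = r = 11.
|24·9 + 7·1 − c| / √625 = 11
|c − (223)| = 11·25, so c = 498 or c = −52.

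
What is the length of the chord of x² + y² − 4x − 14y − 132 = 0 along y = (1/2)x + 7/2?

From the line, y = (7 + x)/2. Substituting:
5x² − 30x − 675 = 0  ⟹  x² − 6x − 135 = 0
x = 15 or x = −9, giving (15, 11) and (−9, −1).
|(15, 11) − (−9, −1)| = √((24)² + (12)²) = 12√5.

12√5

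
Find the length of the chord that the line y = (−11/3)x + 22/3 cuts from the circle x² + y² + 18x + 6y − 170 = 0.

From the line, y = (22 − 11x)/3. Substituting:
130x² − 520x − 650 = 0  ⟹  x² − 4x − 5 = 0
x = 5 or x = −1, giving (5, −11) and (−1, 11).
Chord length = distance between (5, −11) and (−1, 11) = √520 = 2√130.

2√130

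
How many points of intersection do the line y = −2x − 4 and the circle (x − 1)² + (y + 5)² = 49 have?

Centre (1, −5), r² = 49. Distance² from centre to line = (1)²/5 = 1/5.
Since d² < r², the line cuts the circle twice.

2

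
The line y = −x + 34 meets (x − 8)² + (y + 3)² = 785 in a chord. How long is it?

Substitute y = −x + 34:
2x² − 90x + 648 = 0  ⟹  x² − 45x + 324 = 0
x = 36 or x = 9, giving (36, −2) and (9, 25).
|(36, −2) − (9, 25)| = √((27)² + (−27)²) = 27√2.

27√2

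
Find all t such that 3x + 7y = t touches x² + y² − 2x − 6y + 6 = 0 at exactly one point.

t = 24 ± 2√58

Tangency holds when the distance from the centre (1, 3) to the line equals the radius 2:
|3·1 + 7·3 − t| / √58 = 2
|t − (24)| = 2√58.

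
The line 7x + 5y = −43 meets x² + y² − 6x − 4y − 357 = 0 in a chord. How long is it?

The distance from (3, 2) to the line is 74/√74, and r² = 370.
Chord = 2√(r² − d²) = 2·√(296) = 4√74.

4√74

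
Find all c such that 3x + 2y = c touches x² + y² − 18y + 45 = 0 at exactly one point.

The line touches the circle iff its distance from (0, 9) is 6:
|3·0 + 2·9 − c| / √13 = 6
|c − (18)| = 6√13.

c = 18 ± 6√13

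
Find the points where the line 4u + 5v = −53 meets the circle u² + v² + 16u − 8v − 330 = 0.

(−27, 11) and (3, −13)

Substitute v = (−53 − 4u)/5:
41u² + 984u − 3321 = 0  ⟹  u² + 24u − 81 = 0
u = 3 or u = −27, giving (3, −13) and (−27, 11).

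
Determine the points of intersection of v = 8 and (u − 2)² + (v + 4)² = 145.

(1, 8) and (3, 8)

Substitute v = 8:
u² − 4u + 3 = 0
u = 3 or u = 1, giving (3, 8) and (1, 8).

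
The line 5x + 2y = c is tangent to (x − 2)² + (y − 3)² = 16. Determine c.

c = 16 ± 4√29

For a tangent, require d(centre, line) = r = 4.
|5·2 + 2·3 − c| / √29 = 4
|c − (16)| = 4√29.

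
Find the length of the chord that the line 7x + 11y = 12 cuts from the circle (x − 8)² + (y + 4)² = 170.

Centre (8, −4), r² = 170. Perpendicular distance d from centre to line = |0| / √170 = 0/√170.
Half the chord is √(r² − d²) = √(170), so the full chord is 2√170.

2√170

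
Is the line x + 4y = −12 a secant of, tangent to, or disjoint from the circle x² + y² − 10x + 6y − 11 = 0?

Substituting the line into the circle gives 17x² − 160x − 320 = 0.
Discriminant = (−160)² − 4·17·(−320) = 47360 > 0.
Two real roots: the line is a secant.

secant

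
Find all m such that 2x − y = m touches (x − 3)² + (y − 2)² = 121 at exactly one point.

m = 4 ± 11√5

Tangency holds when the distance from the centre (3, 2) to the line equals the radius 11:
|2·3 − 1·2 − m| / √5 = 11
|m − (4)| = 11√5.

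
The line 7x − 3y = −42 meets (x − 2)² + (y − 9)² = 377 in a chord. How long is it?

5√58

From the line, y = (42 + 7x)/3. Substituting:
58x² + 174x − 3132 = 0  ⟹  x² + 3x − 54 = 0
x = 6 or x = −9, giving (6, 28) and (−9, −7).
|(6, 28) − (−9, −7)| = √((15)² + (35)²) = 5√58.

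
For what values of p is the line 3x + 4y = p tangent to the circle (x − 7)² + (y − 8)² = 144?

For a tangent, require d(centre, line) = r = 12.
|3·7 + 4·8 − p| / √25 = 12
|p − (53)| = 12·5, so p = 113 or p = −7.

p = −7 or p = 113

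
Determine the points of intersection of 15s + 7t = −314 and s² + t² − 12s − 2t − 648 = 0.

From the line, t = (−314 − 15s)/7. Substituting:
274s² + 9042s + 71240 = 0  ⟹  s² + 33s + 260 = 0
s = −13 or s = −20, giving (−13, −17) and (−20, −2).

(−20, −2) and (−13, −17)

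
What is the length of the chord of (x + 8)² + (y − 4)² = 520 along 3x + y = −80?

The distance from (−8, 4) to the line is 60/√10, and r² = 520.
Chord = 2√(r² − d²) = 2·√(160) = 8√10.

8√10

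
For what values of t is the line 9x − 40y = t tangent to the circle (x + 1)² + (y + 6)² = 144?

The line touches the circle iff its distance from (−1, −6) is 12:
|9·(−1) − 40·(−6) − t| / √1681 = 12
|t − (231)| = 12·41, so t = 723 or t = −261.

t = −261 or t = 723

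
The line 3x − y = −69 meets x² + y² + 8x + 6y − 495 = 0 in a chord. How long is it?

The distance from (−4, −3) to the line is 60/√10, and r² = 520.
Half the chord is √(r² − d²) = √(160), so the full chord is 8√10.

8√10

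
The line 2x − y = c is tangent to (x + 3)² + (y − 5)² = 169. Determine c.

The line touches the circle iff its distance from (−3, 5) is 13:
|2·(−3) − 1·5 − c| / √5 = 13
|c − (−11)| = 13√5.

c = −11 ± 13√5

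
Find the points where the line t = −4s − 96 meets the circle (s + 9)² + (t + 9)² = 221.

Substitute t = −4s − 96:
17s² + 714s + 7429 = 0  ⟹  s² + 42s + 437 = 0
s = −19 or s = −23, giving (−19, −20) and (−23, −4).

(−23, −4) and (−19, −20)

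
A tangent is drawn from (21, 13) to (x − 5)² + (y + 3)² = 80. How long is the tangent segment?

12√3

The centre is (5, −3) and r = 4√5. The square of the distance from P to the centre is 256 + 256 = 512.
By the tangent–radius right angle, tangent length = √(|PO|² − r²) = √432 = 12√3.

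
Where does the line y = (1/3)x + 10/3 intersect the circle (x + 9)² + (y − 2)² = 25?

(−13, −1) and (−4, 2)

Express y = (10 + x)/3 and substitute into the circle:
10x² + 170x + 520 = 0  ⟹  x² + 17x + 52 = 0
x = −4 or x = −13, giving (−4, 2) and (−13, −1).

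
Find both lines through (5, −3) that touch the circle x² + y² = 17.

Write the tangent as mx − y + (−3 − m·(5)) = 0 and set its distance from the centre to √17:
[m·(−5) − (3)]² = 17(m² + 1)
4m² + 15m − 4 = 0, so m = 1/4 or m = −4.
Through (5, −3) these give x − 4y = 17 and 4x + y = 17.

x − 4y = 17 and 4x + y = 17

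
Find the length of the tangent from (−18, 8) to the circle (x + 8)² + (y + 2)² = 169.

√31

The centre is (−8, −2) and r = 13. The square of the distance from P to the centre is 100 + 100 = 200.
Power of the point: PT² = |PO|² − r² = 31, so PT = √31.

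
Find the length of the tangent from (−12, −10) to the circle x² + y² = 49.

√195

The centre is (0, 0) and r = 7. The square of the distance from P to the centre is 144 + 100 = 244.
By the tangent–radius right angle, tangent length = √(|PO|² − r²) = √195.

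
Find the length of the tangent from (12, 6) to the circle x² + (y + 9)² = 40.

√329

With centre O = (0, −9), |OP|² = 369 and r² = 40.
Power of the point: PT² = |PO|² − r² = 329, so PT = √329.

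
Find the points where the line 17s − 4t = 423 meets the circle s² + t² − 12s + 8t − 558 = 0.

(19, −25) and (27, 9)

From the line, t = (−423 + 17s)/4. Substituting:
305s² − 14030s + 156465 = 0  ⟹  s² − 46s + 513 = 0
s = 27 or s = 19, giving (27, 9) and (19, −25).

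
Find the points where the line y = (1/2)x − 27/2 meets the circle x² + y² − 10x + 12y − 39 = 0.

(−1, −14) and (15, −6)

From the line, y = (−27 + x)/2. Substituting:
5x² − 70x − 75 = 0  ⟹  x² − 14x − 15 = 0
x = 15 or x = −1, giving (15, −6) and (−1, −14).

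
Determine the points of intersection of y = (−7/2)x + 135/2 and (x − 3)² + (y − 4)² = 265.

(15, 15) and (19, 1)

From the line, y = (135 − 7x)/2. Substituting:
53x² − 1802x + 15105 = 0  ⟹  x² − 34x + 285 = 0
x = 19 or x = 15, giving (19, 1) and (15, 15).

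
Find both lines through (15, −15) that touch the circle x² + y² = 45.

A line y − (−15) = m(x − (15)) is tangent when its distance from (0, 0) is 3√5:
(−15m − (15))² = 45(m² + 1)
2m² + 5m + 2 = 0, so m = −1/2 or m = −2.
With m = −1/2: x + 2y = −15. With m = −2: 2x + y = 15.

x + 2y = −15 and 2x + y = 15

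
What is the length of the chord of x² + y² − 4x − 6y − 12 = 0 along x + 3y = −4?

√10

Centre (2, 3), r² = 25. Perpendicular distance d from centre to line = |15| / √10 = 15/√10.
Chord = 2√(r² − d²) = 2·√(5/2) = √10.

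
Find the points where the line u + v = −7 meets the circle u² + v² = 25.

Substitute v = −u − 7:
2u² + 14u + 24 = 0  ⟹  u² + 7u + 12 = 0
u = −3 or u = −4, giving (−3, −4) and (−4, −3).

(−4, −3) and (−3, −4)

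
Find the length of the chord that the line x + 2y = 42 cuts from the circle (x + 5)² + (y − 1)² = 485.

8√5

Express y = (42 − x)/2 and substitute into the circle:
5x² − 40x − 240 = 0  ⟹  x² − 8x − 48 = 0
x = 12 or x = −4, giving (12, 15) and (−4, 23).
|(12, 15) − (−4, 23)| = √((16)² + (−8)²) = 8√5.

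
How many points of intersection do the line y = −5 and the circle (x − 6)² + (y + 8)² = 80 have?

2

Substituting the line into the circle gives x² − 12x − 35 = 0.
Discriminant = (−12)² − 4·1·(−35) = 284 > 0.
Two real roots: the line is a secant.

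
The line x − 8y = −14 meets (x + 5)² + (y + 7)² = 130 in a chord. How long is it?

The distance from (−5, −7) to the line is 65/√65, and r² = 130.
Half the chord is √(r² − d²) = √(65), so the full chord is 2√65.

2√65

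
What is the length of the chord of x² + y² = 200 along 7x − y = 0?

20√2

Centre (0, 0), r² = 200. Perpendicular distance d from centre to line = |0| / √50 = 0/√50.
Half the chord is √(r² − d²) = √(200), so the full chord is 20√2.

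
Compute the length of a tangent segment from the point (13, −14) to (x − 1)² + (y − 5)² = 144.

Centre (1, 5), r² = 144. |PO|² = (12)² + (−19)² = 505.
The tangent meets the radius at right angles, so tangent² = |PO|² − r² = 505 − 144 = 361.

19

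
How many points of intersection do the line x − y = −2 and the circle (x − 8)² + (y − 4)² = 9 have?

d² = (1·8 − 1·4 − (−2))²/2 = 18; r² = 9.
Since d² > r², the line lies outside the circle.

0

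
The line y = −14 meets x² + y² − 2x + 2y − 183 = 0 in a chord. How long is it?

8

Centre (1, −1), r² = 185. Perpendicular distance d from centre to line = |13| / √1 = 13.
Half the chord is √(r² − d²) = √(16), so the full chord is 8.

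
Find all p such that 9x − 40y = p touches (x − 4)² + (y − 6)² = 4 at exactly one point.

p = −286 or p = −122

Tangency holds when the distance from the centre (4, 6) to the line equals the radius 2:
|9·4 − 40·6 − p| / √1681 = 2
|p − (−204)| = 2·41, so p = −122 or p = −286.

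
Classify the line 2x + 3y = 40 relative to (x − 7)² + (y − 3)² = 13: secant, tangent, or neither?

neither

Substituting the line into the circle gives 13x² − 250x + 1285 = 0.
Discriminant = (−250)² − 4·13·(1285) = −4320 < 0.
No real roots: the line does not meet the circle.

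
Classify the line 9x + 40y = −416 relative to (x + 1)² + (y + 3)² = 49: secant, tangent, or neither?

tangent

Substituting the line into the circle gives 1681x² + 8528x + 10816 = 0.
Δ = 72726784 − 72726784 = 0.
A repeated root: the line is tangent.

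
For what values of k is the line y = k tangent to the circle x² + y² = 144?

Tangency holds when the distance from the centre (0, 0) to the line equals the radius 12:
|0·0 + 1·0 − k| / √1 = 12
|k| = 12, so k = 12 or k = −12.

k = −12 or k = 12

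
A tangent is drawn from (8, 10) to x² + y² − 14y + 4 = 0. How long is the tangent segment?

With centre O = (0, 7), |OP|² = 73 and r² = 45.
By the tangent–radius right angle, tangent length = √(|PO|² − r²) = √28 = 2√7.

2√7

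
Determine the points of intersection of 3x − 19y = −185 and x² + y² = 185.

(−11, 8) and (8, 11)

From the line, y = (185 + 3x)/19. Substituting:
370x² + 1110x − 32560 = 0  ⟹  x² + 3x − 88 = 0
x = 8 or x = −11, giving (8, 11) and (−11, 8).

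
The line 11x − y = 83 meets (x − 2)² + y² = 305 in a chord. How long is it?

The distance from (2, 0) to the line is 61/√122, and r² = 305.
Half the chord is √(r² − d²) = √(549/2), so the full chord is 3√122.

3√122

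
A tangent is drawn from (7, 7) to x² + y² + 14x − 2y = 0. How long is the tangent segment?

The centre is (−7, 1) and r = 5√2. The square of the distance from P to the centre is 196 + 36 = 232.
Power of the point: PT² = |PO|² − r² = 182, so PT = √182.

√182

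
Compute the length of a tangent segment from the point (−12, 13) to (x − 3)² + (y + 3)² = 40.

21

Centre (3, −3), r² = 40. |PO|² = (−15)² + (16)² = 481.
By the tangent–radius right angle, tangent length = √(|PO|² − r²) = √441 = 21.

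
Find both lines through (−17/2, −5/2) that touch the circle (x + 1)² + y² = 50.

Write the tangent as mx − y + (−5/2 − m·(−17/2)) = 0 and set its distance from the centre to 5√2:
[m·(15/2) − (5/2)]² = 50(m² + 1)
m² − 6m − 7 = 0, so m = 7 or m = −1.
With m = 7: 7x − y = −57. With m = −1: x + y = −11.

7x − y = −57 and x + y = −11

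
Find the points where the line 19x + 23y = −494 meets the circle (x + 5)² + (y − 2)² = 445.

(−26, 0) and (−3, −19)

Express y = (−494 − 19x)/23 and substitute into the circle:
890x² + 25810x + 69420 = 0  ⟹  x² + 29x + 78 = 0
x = −3 or x = −26, giving (−3, −19) and (−26, 0).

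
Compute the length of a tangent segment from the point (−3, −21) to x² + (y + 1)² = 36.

√373

The centre is (0, −1) and r = 6. The square of the distance from P to the centre is 9 + 400 = 409.
By the tangent–radius right angle, tangent length = √(|PO|² − r²) = √373.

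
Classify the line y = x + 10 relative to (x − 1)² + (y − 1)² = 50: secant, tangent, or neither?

Substituting the line into the circle gives 2x² + 16x + 32 = 0.
Δ = 256 − 256 = 0.
A repeated root: the line is tangent.

tangent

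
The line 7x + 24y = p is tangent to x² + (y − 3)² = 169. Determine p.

p = −253 or p = 397

The line touches the circle iff its distance from (0, 3) is 13:
|7·0 + 24·3 − p| / √625 = 13
|p − (72)| = 13·25, so p = 397 or p = −253.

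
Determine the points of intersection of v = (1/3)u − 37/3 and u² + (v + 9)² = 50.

(−5, −14) and (7, −10)

Substitute v = (−37 + u)/3:
10u² − 20u − 350 = 0  ⟹  u² − 2u − 35 = 0
u = 7 or u = −5, giving (7, −10) and (−5, −14).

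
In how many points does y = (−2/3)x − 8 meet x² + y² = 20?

0

Substituting the line into the circle gives 13x² + 96x + 396 = 0.
Discriminant = (96)² − 4·13·(396) = −11376 < 0.
No real roots: the line does not meet the circle.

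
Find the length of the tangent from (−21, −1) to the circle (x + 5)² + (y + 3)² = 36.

Centre (−5, −3), r² = 36. |PO|² = (−16)² + (2)² = 260.
By the tangent–radius right angle, tangent length = √(|PO|² − r²) = √224 = 4√14.

4√14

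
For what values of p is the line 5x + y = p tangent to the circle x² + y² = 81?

p = ±9√26

For a tangent, require d(centre, line) = r = 9.
|5·0 + 1·0 − p| / √26 = 9
|p| = 9√26.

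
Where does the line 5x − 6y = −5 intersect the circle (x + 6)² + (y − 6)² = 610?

Express y = (5 + 5x)/6 and substitute into the circle:
61x² + 122x − 19703 = 0  ⟹  x² + 2x − 323 = 0
x = 17 or x = −19, giving (17, 15) and (−19, −15).

(−19, −15) and (17, 15)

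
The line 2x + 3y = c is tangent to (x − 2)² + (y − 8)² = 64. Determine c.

For a tangent, require d(centre, line) = r = 8.
|2·2 + 3·8 − c| / √13 = 8
|c − (28)| = 8√13.

c = 28 ± 8√13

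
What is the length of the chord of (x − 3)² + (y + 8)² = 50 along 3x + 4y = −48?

10

The distance from (3, −8) to the line is 25/√25, and r² = 50.
Chord = 2√(r² − d²) = 2·√(25) = 10.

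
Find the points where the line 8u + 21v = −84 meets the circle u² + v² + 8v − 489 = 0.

Express v = (−84 − 8u)/21 and substitute into the circle:
505u² − 222705 = 0  ⟹  u² − 441 = 0
u = 21 or u = −21, giving (21, −12) and (−21, 4).

(−21, 4) and (21, −12)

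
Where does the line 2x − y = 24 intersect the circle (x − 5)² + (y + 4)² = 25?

Express y = 2x − 24 and substitute into the circle:
5x² − 90x + 400 = 0  ⟹  x² − 18x + 80 = 0
x = 10 or x = 8, giving (10, −4) and (8, −8).

(8, −8) and (10, −4)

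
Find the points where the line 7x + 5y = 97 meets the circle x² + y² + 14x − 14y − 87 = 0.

(1, 18) and (6, 11)

From the line, y = (97 − 7x)/5. Substituting:
74x² − 518x + 444 = 0  ⟹  x² − 7x + 6 = 0
x = 6 or x = 1, giving (6, 11) and (1, 18).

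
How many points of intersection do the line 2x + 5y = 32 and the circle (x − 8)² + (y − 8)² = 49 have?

Substituting the line into the circle gives 29x² − 368x + 439 = 0.
Discriminant = (−368)² − 4·29·(439) = 84500 > 0.
Two real roots: the line is a secant.

2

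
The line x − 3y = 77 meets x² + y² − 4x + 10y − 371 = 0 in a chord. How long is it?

4√10

Centre (2, −5), r² = 400. Perpendicular distance d from centre to line = |−60| / √10 = 60/√10.
Chord = 2√(r² − d²) = 2·√(40) = 4√10.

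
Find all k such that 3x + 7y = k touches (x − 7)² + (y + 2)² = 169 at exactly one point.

For a tangent, require d(centre, line) = r = 13.
|3·7 + 7·(−2) − k| / √58 = 13
|k − (7)| = 13√58.

k = 7 ± 13√58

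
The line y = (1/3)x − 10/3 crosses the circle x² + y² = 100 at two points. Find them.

(−8, −6) and (10, 0)

From the line, y = (−10 + x)/3. Substituting:
10x² − 20x − 800 = 0  ⟹  x² − 2x − 80 = 0
x = 10 or x = −8, giving (10, 0) and (−8, −6).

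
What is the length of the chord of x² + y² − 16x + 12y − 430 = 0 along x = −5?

The distance from (8, −6) to the line is 13, and r² = 530.
Half the chord is √(r² − d²) = √(361), so the full chord is 38.

38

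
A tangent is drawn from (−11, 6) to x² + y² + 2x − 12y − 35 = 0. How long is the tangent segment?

The centre is (−1, 6) and r = 6√2. The square of the distance from P to the centre is 100 + 0 = 100.
By the tangent–radius right angle, tangent length = √(|PO|² − r²) = √28 = 2√7.

2√7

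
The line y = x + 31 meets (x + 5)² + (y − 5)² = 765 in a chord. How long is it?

The distance from (−5, 5) to the line is 21/√2, and r² = 765.
Half the chord is √(r² − d²) = √(1089/2), so the full chord is 33√2.

33√2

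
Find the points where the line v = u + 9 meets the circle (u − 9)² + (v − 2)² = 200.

(−5, 4) and (7, 16)

Substitute v = u + 9:
2u² − 4u − 70 = 0  ⟹  u² − 2u − 35 = 0
u = 7 or u = −5, giving (7, 16) and (−5, 4).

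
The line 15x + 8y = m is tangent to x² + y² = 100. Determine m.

m = −170 or m = 170

The line touches the circle iff its distance from (0, 0) is 10:
|15·0 + 8·0 − m| / √289 = 10
|m| = 10·17, so m = 170 or m = −170.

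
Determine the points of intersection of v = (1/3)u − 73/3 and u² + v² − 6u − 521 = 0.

(4, −23) and (16, −19)

From the line, v = (−73 + u)/3. Substituting:
10u² − 200u + 640 = 0  ⟹  u² − 20u + 64 = 0
u = 16 or u = 4, giving (16, −19) and (4, −23).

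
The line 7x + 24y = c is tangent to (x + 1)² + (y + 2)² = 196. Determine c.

c = −405 or c = 295

Tangency holds when the distance from the centre (−1, −2) to the line equals the radius 14:
|7·(−1) + 24·(−2) − c| / √625 = 14
|c − (−55)| = 14·25, so c = 295 or c = −405.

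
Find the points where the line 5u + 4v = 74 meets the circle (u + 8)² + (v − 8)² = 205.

From the line, v = (74 − 5u)/4. Substituting:
41u² − 164u − 492 = 0  ⟹  u² − 4u − 12 = 0
u = 6 or u = −2, giving (6, 11) and (−2, 21).

(−2, 21) and (6, 11)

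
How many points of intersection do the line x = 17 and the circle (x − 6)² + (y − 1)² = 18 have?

Centre (6, 1), r² = 18. Distance² from centre to line = (−11)² = 121.
Since d² > r², the line lies outside the circle.

0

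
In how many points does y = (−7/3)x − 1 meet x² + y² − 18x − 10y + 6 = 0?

0

d² = (7·9 + 3·5 − (−3))²/58 = 6561/58; r² = 100.
Since d² > r², the line lies outside the circle.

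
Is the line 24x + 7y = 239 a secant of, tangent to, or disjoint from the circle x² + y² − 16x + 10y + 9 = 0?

d² = (24·8 + 7·(−5) − (239))²/625 = 6724/625; r² = 80.
Since d² < r², the line cuts the circle twice.

secant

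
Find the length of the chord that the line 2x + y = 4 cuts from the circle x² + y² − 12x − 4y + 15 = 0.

2√5

Express y = −2x + 4 and substitute into the circle:
5x² − 20x + 15 = 0  ⟹  x² − 4x + 3 = 0
x = 3 or x = 1, giving (3, −2) and (1, 2).
Chord length = distance between (3, −2) and (1, 2) = √20 = 2√5.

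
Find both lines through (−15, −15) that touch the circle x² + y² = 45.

x − 2y = 15 and 2x − y = −15

Write the tangent as mx − y + (−15 − m·(−15)) = 0 and set its distance from the centre to 3√5:
(15m − (15))² = 45(m² + 1)
2m² − 5m + 2 = 0, so m = 1/2 or m = 2.
With m = 1/2: x − 2y = 15. With m = 2: 2x − y = −15.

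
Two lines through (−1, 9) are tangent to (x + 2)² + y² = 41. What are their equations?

Let a tangent through (−1, 9) have slope m. Its distance from (−2, 0) must equal √41:
[m·(−1) − (−9)]² = 41(m² + 1)
20m² + 9m − 20 = 0, so m = −5/4 or m = 4/5.
With m = −5/4: 5x + 4y = 31. With m = 4/5: 4x − 5y = −49.

5x + 4y = 31 and 4x − 5y = −49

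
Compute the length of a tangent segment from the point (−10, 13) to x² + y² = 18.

√251

The centre is (0, 0) and r = 3√2. The square of the distance from P to the centre is 100 + 169 = 269.
By the tangent–radius right angle, tangent length = √(|PO|² − r²) = √251.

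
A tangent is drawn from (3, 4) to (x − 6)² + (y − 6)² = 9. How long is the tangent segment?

Centre (6, 6), r² = 9. |PO|² = (−3)² + (−2)² = 13.
The tangent meets the radius at right angles, so tangent² = |PO|² − r² = 13 − 9 = 4.

2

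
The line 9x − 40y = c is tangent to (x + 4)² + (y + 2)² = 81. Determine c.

c = −325 or c = 413

For a tangent, require d(centre, line) = r = 9.
|9·(−4) − 40·(−2) − c| / √1681 = 9
|c − (44)| = 9·41, so c = 413 or c = −325.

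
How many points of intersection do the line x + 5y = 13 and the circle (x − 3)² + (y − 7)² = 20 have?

0

Substituting the line into the circle gives 26x² − 106x + 209 = 0.
Δ = 11236 − 21736 = −10500.
No real roots: the line does not meet the circle.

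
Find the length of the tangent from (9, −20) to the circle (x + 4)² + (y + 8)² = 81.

The centre is (−4, −8) and r = 9. The square of the distance from P to the centre is 169 + 144 = 313.
By the tangent–radius right angle, tangent length = √(|PO|² − r²) = √232 = 2√58.

2√58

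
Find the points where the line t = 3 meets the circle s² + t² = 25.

(−4, 3) and (4, 3)

From the line, t = 3. Substituting:
s² − 16 = 0
s = 4 or s = −4, giving (4, 3) and (−4, 3).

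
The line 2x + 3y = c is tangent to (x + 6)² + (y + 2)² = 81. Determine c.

c = −18 ± 9√13

Tangency holds when the distance from the centre (−6, −2) to the line equals the radius 9:
|2·(−6) + 3·(−2) − c| / √13 = 9
|c − (−18)| = 9√13.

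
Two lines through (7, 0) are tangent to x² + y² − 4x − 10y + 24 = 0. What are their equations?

Let a tangent through (7, 0) have slope m. Its distance from (2, 5) must equal √5:
[m·(−5) − (5)]² = 5(m² + 1)
2m² + 5m + 2 = 0, so m = −2 or m = −1/2.
Through (7, 0) these give 2x + y = 14 and x + 2y = 7.

2x + y = 14 and x + 2y = 7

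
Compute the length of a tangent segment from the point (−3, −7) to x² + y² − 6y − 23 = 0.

With centre O = (0, 3), |OP|² = 109 and r² = 32.
The tangent meets the radius at right angles, so tangent² = |PO|² − r² = 109 − 32 = 77.

√77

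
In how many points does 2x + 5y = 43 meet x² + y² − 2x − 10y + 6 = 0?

Substituting the line into the circle gives 29x² − 122x − 151 = 0.
Δ = 14884 − (−17516) = 32400.
Two real roots: the line is a secant.

2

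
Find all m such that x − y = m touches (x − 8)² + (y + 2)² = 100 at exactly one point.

Tangency holds when the distance from the centre (8, −2) to the line equals the radius 10:
|1·8 − 1·(−2) − m| / √2 = 10
|m − (10)| = 10√2.

m = 10 ± 10√2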